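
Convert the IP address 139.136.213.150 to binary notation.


139 = 10001011
136 = 10001000
213 = 11010101
150 = 10010110
Binary: 10001011.10001000.11010101.10010110


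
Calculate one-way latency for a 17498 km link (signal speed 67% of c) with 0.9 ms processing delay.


Speed = 0.67 * 3e5 km/s = 201000 km/s
Propagation delay = 17498 / 201000 = 0.0871 s = 87.0547 ms
Processing delay = 0.9 ms
Total one-way latency = 87.9547 ms


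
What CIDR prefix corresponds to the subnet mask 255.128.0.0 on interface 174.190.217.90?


Binary: 11111111.10000000.00000000.00000000
Count leading 1s
Prefix: /9


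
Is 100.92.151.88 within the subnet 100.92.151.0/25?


Subnet network: 100.92.151.0
Test IP AND mask: 100.92.151.0
Yes, 100.92.151.88 is in 100.92.151.0/25


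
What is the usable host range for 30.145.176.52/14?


Network: 30.144.0.0
Broadcast: 30.147.255.255
First usable = network + 1
Last usable = broadcast - 1
Range: 30.144.0.1 to 30.147.255.254


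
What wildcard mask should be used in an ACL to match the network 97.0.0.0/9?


Subnet mask: 255.128.0.0
Wildcard = 255.255.255.255 - subnet mask
255 - 255 = 0
255 - 128 = 127
255 - 0 = 255
255 - 0 = 255
Wildcard: 0.127.255.255


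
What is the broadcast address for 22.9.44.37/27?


Network: 22.9.44.32/27
Host bits = 5
Set all host bits to 1:
Broadcast: 22.9.44.63


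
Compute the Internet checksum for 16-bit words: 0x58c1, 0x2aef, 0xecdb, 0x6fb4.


Sum all words (with carry folding):
+ 0x58c1 = 0x58c1
+ 0x2aef = 0x83b0
+ 0xecdb = 0x708c
+ 0x6fb4 = 0xe040
One's complement: ~0xe040
Checksum = 0x1fbf


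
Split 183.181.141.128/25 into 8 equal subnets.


New prefix = 25 + 3 = 28
Each subnet has 16 addresses
  183.181.141.128/28
  183.181.141.144/28
  183.181.141.160/28
  183.181.141.176/28
  183.181.141.192/28
  183.181.141.208/28
  183.181.141.224/28
  183.181.141.240/28
Subnets: 183.181.141.128/28, 183.181.141.144/28, 183.181.141.160/28, 183.181.141.176/28, 183.181.141.192/28, 183.181.141.208/28, 183.181.141.224/28, 183.181.141.240/28


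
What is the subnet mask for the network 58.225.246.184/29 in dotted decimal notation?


/29 means 29 network bits, 3 host bits
Binary: 11111111111111111111111111111000
Mask: 255.255.255.248


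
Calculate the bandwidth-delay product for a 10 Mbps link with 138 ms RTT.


BDP = bandwidth * RTT
= 10 Mbps * 138 ms
= 10 * 1e6 * 138 / 1000 bits
= 1380000 bits
= 172500 bytes
= 168.457 KB
BDP = 1380000 bits (172500 bytes)


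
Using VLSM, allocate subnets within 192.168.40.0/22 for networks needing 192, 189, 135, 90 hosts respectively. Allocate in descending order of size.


192 hosts -> /24 (254 usable): 192.168.40.0/24
189 hosts -> /24 (254 usable): 192.168.41.0/24
135 hosts -> /24 (254 usable): 192.168.42.0/24
90 hosts -> /25 (126 usable): 192.168.43.0/25
Allocation: 192.168.40.0/24 (192 hosts, 254 usable); 192.168.41.0/24 (189 hosts, 254 usable); 192.168.42.0/24 (135 hosts, 254 usable); 192.168.43.0/25 (90 hosts, 126 usable)


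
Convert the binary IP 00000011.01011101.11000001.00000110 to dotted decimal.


00000011 = 3
01011101 = 93
11000001 = 193
00000110 = 6
IP: 3.93.193.6


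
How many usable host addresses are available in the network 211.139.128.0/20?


Host bits = 32 - 20 = 12
Total addresses = 2^12 = 4096
Usable = total - 2 (network and broadcast)
Usable hosts: 4094


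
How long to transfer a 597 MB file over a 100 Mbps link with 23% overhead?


Effective throughput = 100 * (1 - 23/100) = 77 Mbps
File size in Mb = 597 * 8 = 4776 Mb
Time = 4776 / 77
Time = 62.026 seconds


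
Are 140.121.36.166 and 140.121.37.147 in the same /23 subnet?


Mask: 255.255.254.0
140.121.36.166 AND mask = 140.121.36.0
140.121.37.147 AND mask = 140.121.36.0
Yes, same subnet (140.121.36.0)


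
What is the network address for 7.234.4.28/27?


IP:   00000111.11101010.00000100.00011100
Mask: 11111111.11111111.11111111.11100000
AND operation:
Net:  00000111.11101010.00000100.00000000
Network: 7.234.4.0/27


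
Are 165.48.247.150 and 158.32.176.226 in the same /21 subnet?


Mask: 255.255.248.0
165.48.247.150 AND mask = 165.48.240.0
158.32.176.226 AND mask = 158.32.176.0
No, different subnets (165.48.240.0 vs 158.32.176.0)


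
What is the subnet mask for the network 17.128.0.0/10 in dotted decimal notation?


/10 means 10 network bits, 22 host bits
Binary: 11111111110000000000000000000000
Mask: 255.192.0.0


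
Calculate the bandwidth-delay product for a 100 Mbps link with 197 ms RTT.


BDP = bandwidth * RTT
= 100 Mbps * 197 ms
= 100 * 1e6 * 197 / 1000 bits
= 19700000 bits
= 2462500 bytes
= 2404.7852 KB
BDP = 19700000 bits (2462500 bytes)


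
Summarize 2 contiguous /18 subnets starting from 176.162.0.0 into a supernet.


Original prefix: /18
Number of subnets: 2 = 2^1
New prefix = 18 - 1 = 17
Supernet: 176.162.0.0/17


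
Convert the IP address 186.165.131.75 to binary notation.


186 = 10111010
165 = 10100101
131 = 10000011
75 = 01001011
Binary: 10111010.10100101.10000011.01001011


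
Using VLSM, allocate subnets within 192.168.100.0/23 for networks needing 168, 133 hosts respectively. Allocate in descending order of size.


168 hosts -> /24 (254 usable): 192.168.100.0/24
133 hosts -> /24 (254 usable): 192.168.101.0/24
Allocation: 192.168.100.0/24 (168 hosts, 254 usable); 192.168.101.0/24 (133 hosts, 254 usable)


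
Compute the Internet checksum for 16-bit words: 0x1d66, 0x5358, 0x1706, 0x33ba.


Sum all words (with carry folding):
+ 0x1d66 = 0x1d66
+ 0x5358 = 0x70be
+ 0x1706 = 0x87c4
+ 0x33ba = 0xbb7e
One's complement: ~0xbb7e
Checksum = 0x4481


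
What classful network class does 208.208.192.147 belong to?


First octet: 208
Binary: 11010000
110xxxxx -> Class C (192-223)
Class C, default mask 255.255.255.0 (/24)


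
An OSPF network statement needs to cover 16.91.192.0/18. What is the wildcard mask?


Subnet mask: 255.255.192.0
Wildcard = 255.255.255.255 - subnet mask
255 - 255 = 0
255 - 255 = 0
255 - 192 = 63
255 - 0 = 255
Wildcard: 0.0.63.255


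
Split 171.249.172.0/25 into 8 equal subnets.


New prefix = 25 + 3 = 28
Each subnet has 16 addresses
  171.249.172.0/28
  171.249.172.16/28
  171.249.172.32/28
  171.249.172.48/28
  171.249.172.64/28
  171.249.172.80/28
  171.249.172.96/28
  171.249.172.112/28
Subnets: 171.249.172.0/28, 171.249.172.16/28, 171.249.172.32/28, 171.249.172.48/28, 171.249.172.64/28, 171.249.172.80/28, 171.249.172.96/28, 171.249.172.112/28


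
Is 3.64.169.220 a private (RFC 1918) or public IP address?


RFC 1918 private ranges:
  10.0.0.0/8 (10.0.0.0 - 10.255.255.255)
  172.16.0.0/12 (172.16.0.0 - 172.31.255.255)
  192.168.0.0/16 (192.168.0.0 - 192.168.255.255)
Public (not in any RFC 1918 range)


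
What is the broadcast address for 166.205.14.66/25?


Network: 166.205.14.0/25
Host bits = 7
Set all host bits to 1:
Broadcast: 166.205.14.127


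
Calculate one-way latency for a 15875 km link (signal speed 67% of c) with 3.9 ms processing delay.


Speed = 0.67 * 3e5 km/s = 201000 km/s
Propagation delay = 15875 / 201000 = 0.079 s = 78.9801 ms
Processing delay = 3.9 ms
Total one-way latency = 82.8801 ms


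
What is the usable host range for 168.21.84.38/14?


Network: 168.20.0.0
Broadcast: 168.23.255.255
First usable = network + 1
Last usable = broadcast - 1
Range: 168.20.0.1 to 168.23.255.254


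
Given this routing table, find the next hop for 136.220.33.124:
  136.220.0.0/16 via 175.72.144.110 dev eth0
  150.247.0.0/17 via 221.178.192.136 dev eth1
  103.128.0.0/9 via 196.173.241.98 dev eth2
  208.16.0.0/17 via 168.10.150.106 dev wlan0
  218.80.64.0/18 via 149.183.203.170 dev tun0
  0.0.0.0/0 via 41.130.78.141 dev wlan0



Longest prefix match for 136.220.33.124:
  /16 136.220.0.0: MATCH
  /17 150.247.0.0: no
  /9 103.128.0.0: no
  /17 208.16.0.0: no
  /18 218.80.64.0: no
  /0 0.0.0.0: MATCH
Selected: next-hop 175.72.144.110 via eth0 (matched /16)


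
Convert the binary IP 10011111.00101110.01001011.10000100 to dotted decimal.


10011111 = 159
00101110 = 46
01001011 = 75
10000100 = 132
IP: 159.46.75.132


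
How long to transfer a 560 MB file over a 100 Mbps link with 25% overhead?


Effective throughput = 100 * (1 - 25/100) = 75 Mbps
File size in Mb = 560 * 8 = 4480 Mb
Time = 4480 / 75
Time = 59.7333 seconds


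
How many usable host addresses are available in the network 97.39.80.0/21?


Host bits = 32 - 21 = 11
Total addresses = 2^11 = 2048
Usable = total - 2 (network and broadcast)
Usable hosts: 2046


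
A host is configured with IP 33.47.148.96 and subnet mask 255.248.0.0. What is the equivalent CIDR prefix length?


Binary: 11111111.11111000.00000000.00000000
Count leading 1s
Prefix: /13


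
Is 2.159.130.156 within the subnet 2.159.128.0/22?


Subnet network: 2.159.128.0
Test IP AND mask: 2.159.128.0
Yes, 2.159.130.156 is in 2.159.128.0/22


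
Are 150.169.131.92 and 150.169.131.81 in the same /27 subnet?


Mask: 255.255.255.224
150.169.131.92 AND mask = 150.169.131.64
150.169.131.81 AND mask = 150.169.131.64
Yes, same subnet (150.169.131.64)


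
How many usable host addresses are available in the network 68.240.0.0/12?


Host bits = 32 - 12 = 20
Total addresses = 2^20 = 1048576
Usable = total - 2 (network and broadcast)
Usable hosts: 1048574


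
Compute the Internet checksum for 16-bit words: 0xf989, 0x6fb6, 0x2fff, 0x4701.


Sum all words (with carry folding):
+ 0xf989 = 0xf989
+ 0x6fb6 = 0x6940
+ 0x2fff = 0x993f
+ 0x4701 = 0xe040
One's complement: ~0xe040
Checksum = 0x1fbf


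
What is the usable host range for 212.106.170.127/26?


Network: 212.106.170.64
Broadcast: 212.106.170.127
First usable = network + 1
Last usable = broadcast - 1
Range: 212.106.170.65 to 212.106.170.126


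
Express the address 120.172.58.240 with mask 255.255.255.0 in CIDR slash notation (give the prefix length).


Binary: 11111111.11111111.11111111.00000000
Count leading 1s
Prefix: /24


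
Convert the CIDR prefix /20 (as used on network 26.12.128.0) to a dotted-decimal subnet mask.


/20 means 20 network bits, 12 host bits
Binary: 11111111111111111111000000000000
Mask: 255.255.240.0


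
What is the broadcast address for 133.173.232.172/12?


Network: 133.160.0.0/12
Host bits = 20
Set all host bits to 1:
Broadcast: 133.175.255.255


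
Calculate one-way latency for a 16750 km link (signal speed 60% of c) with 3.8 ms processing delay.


Speed = 0.6 * 3e5 km/s = 180000 km/s
Propagation delay = 16750 / 180000 = 0.0931 s = 93.0556 ms
Processing delay = 3.8 ms
Total one-way latency = 96.8556 ms


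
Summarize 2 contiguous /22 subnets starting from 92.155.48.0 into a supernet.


Original prefix: /22
Number of subnets: 2 = 2^1
New prefix = 22 - 1 = 21
Supernet: 92.155.48.0/21


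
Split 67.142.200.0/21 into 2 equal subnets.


New prefix = 21 + 1 = 22
Each subnet has 1024 addresses
  67.142.200.0/22
  67.142.204.0/22
Subnets: 67.142.200.0/22, 67.142.204.0/22


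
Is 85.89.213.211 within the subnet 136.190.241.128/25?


Subnet network: 136.190.241.128
Test IP AND mask: 85.89.213.128
No, 85.89.213.211 is not in 136.190.241.128/25


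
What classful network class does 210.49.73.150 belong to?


First octet: 210
Binary: 11010010
110xxxxx -> Class C (192-223)
Class C, default mask 255.255.255.0 (/24)


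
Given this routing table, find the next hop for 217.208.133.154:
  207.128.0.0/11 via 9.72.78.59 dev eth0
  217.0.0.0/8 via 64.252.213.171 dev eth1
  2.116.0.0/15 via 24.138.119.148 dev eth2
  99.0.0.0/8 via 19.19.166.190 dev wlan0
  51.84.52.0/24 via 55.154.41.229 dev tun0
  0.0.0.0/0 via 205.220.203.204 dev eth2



Longest prefix match for 217.208.133.154:
  /11 207.128.0.0: no
  /8 217.0.0.0: MATCH
  /15 2.116.0.0: no
  /8 99.0.0.0: no
  /24 51.84.52.0: no
  /0 0.0.0.0: MATCH
Selected: next-hop 64.252.213.171 via eth1 (matched /8)


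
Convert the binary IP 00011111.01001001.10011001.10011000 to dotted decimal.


00011111 = 31
01001001 = 73
10011001 = 153
10011000 = 152
IP: 31.73.153.152


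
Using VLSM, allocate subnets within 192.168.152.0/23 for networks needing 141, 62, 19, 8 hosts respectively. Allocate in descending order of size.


141 hosts -> /24 (254 usable): 192.168.152.0/24
62 hosts -> /26 (62 usable): 192.168.153.0/26
19 hosts -> /27 (30 usable): 192.168.153.64/27
8 hosts -> /28 (14 usable): 192.168.153.96/28
Allocation: 192.168.152.0/24 (141 hosts, 254 usable); 192.168.153.0/26 (62 hosts, 62 usable); 192.168.153.64/27 (19 hosts, 30 usable); 192.168.153.96/28 (8 hosts, 14 usable)


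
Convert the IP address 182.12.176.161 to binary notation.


182 = 10110110
12 = 00001100
176 = 10110000
161 = 10100001
Binary: 10110110.00001100.10110000.10100001


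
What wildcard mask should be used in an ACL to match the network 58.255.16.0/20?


Subnet mask: 255.255.240.0
Wildcard = 255.255.255.255 - subnet mask
255 - 255 = 0
255 - 255 = 0
255 - 240 = 15
255 - 0 = 255
Wildcard: 0.0.15.255


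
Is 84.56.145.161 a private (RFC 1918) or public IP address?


RFC 1918 private ranges:
  10.0.0.0/8 (10.0.0.0 - 10.255.255.255)
  172.16.0.0/12 (172.16.0.0 - 172.31.255.255)
  192.168.0.0/16 (192.168.0.0 - 192.168.255.255)
Public (not in any RFC 1918 range)


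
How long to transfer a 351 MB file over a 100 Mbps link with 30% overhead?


Effective throughput = 100 * (1 - 30/100) = 70 Mbps
File size in Mb = 351 * 8 = 2808 Mb
Time = 2808 / 70
Time = 40.1143 seconds


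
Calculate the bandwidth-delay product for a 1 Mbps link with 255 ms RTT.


BDP = bandwidth * RTT
= 1 Mbps * 255 ms
= 1 * 1e6 * 255 / 1000 bits
= 255000 bits
= 31875 bytes
= 31.1279 KB
BDP = 255000 bits (31875 bytes)


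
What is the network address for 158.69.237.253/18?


IP:   10011110.01000101.11101101.11111101
Mask: 11111111.11111111.11000000.00000000
AND operation:
Net:  10011110.01000101.11000000.00000000
Network: 158.69.192.0/18


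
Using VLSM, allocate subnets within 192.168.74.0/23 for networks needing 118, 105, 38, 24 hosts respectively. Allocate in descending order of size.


118 hosts -> /25 (126 usable): 192.168.74.0/25
105 hosts -> /25 (126 usable): 192.168.74.128/25
38 hosts -> /26 (62 usable): 192.168.75.0/26
24 hosts -> /27 (30 usable): 192.168.75.64/27
Allocation: 192.168.74.0/25 (118 hosts, 126 usable); 192.168.74.128/25 (105 hosts, 126 usable); 192.168.75.0/26 (38 hosts, 62 usable); 192.168.75.64/27 (24 hosts, 30 usable)


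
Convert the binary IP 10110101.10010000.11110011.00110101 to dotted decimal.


10110101 = 181
10010000 = 144
11110011 = 243
00110101 = 53
IP: 181.144.243.53


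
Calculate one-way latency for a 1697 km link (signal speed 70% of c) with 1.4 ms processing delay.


Speed = 0.7 * 3e5 km/s = 210000 km/s
Propagation delay = 1697 / 210000 = 0.0081 s = 8.081 ms
Processing delay = 1.4 ms
Total one-way latency = 9.481 ms


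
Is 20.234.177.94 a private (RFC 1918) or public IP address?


RFC 1918 private ranges:
  10.0.0.0/8 (10.0.0.0 - 10.255.255.255)
  172.16.0.0/12 (172.16.0.0 - 172.31.255.255)
  192.168.0.0/16 (192.168.0.0 - 192.168.255.255)
Public (not in any RFC 1918 range)


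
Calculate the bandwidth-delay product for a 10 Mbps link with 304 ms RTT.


BDP = bandwidth * RTT
= 10 Mbps * 304 ms
= 10 * 1e6 * 304 / 1000 bits
= 3040000 bits
= 380000 bytes
= 371.0938 KB
BDP = 3040000 bits (380000 bytes)


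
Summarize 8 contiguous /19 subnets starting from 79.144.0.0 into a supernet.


Original prefix: /19
Number of subnets: 8 = 2^3
New prefix = 19 - 3 = 16
Supernet: 79.144.0.0/16


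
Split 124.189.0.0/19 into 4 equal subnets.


New prefix = 19 + 2 = 21
Each subnet has 2048 addresses
  124.189.0.0/21
  124.189.8.0/21
  124.189.16.0/21
  124.189.24.0/21
Subnets: 124.189.0.0/21, 124.189.8.0/21, 124.189.16.0/21, 124.189.24.0/21


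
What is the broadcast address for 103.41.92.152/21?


Network: 103.41.88.0/21
Host bits = 11
Set all host bits to 1:
Broadcast: 103.41.95.255


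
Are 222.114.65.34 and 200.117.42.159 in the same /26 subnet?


Mask: 255.255.255.192
222.114.65.34 AND mask = 222.114.65.0
200.117.42.159 AND mask = 200.117.42.128
No, different subnets (222.114.65.0 vs 200.117.42.128)


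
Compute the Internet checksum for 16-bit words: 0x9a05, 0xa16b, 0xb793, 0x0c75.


Sum all words (with carry folding):
+ 0x9a05 = 0x9a05
+ 0xa16b = 0x3b71
+ 0xb793 = 0xf304
+ 0x0c75 = 0xff79
One's complement: ~0xff79
Checksum = 0x0086


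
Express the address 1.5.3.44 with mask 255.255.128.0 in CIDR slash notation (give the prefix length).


Binary: 11111111.11111111.10000000.00000000
Count leading 1s
Prefix: /17


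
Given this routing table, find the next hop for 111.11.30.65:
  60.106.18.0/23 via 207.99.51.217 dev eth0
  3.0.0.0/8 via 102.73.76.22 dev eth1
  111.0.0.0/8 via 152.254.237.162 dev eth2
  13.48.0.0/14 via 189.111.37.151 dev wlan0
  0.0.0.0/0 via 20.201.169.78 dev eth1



Longest prefix match for 111.11.30.65:
  /23 60.106.18.0: no
  /8 3.0.0.0: no
  /8 111.0.0.0: MATCH
  /14 13.48.0.0: no
  /0 0.0.0.0: MATCH
Selected: next-hop 152.254.237.162 via eth2 (matched /8)


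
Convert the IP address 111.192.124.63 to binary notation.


111 = 01101111
192 = 11000000
124 = 01111100
63 = 00111111
Binary: 01101111.11000000.01111100.00111111


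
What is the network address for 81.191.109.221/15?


IP:   01010001.10111111.01101101.11011101
Mask: 11111111.11111110.00000000.00000000
AND operation:
Net:  01010001.10111110.00000000.00000000
Network: 81.190.0.0/15


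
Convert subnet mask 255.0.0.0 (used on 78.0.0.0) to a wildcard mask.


Subnet mask: 255.0.0.0
Wildcard = 255.255.255.255 - subnet mask
255 - 255 = 0
255 - 0 = 255
255 - 0 = 255
255 - 0 = 255
Wildcard: 0.255.255.255


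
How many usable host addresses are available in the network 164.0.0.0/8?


Host bits = 32 - 8 = 24
Total addresses = 2^24 = 16777216
Usable = total - 2 (network and broadcast)
Usable hosts: 16777214


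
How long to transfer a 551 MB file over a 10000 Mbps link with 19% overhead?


Effective throughput = 10000 * (1 - 19/100) = 8100.0 Mbps
File size in Mb = 551 * 8 = 4408 Mb
Time = 4408 / 8100.0
Time = 0.5442 seconds


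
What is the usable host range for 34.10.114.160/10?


Network: 34.0.0.0
Broadcast: 34.63.255.255
First usable = network + 1
Last usable = broadcast - 1
Range: 34.0.0.1 to 34.63.255.254


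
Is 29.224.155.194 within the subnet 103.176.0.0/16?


Subnet network: 103.176.0.0
Test IP AND mask: 29.224.0.0
No, 29.224.155.194 is not in 103.176.0.0/16


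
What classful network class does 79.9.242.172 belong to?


First octet: 79
Binary: 01001111
0xxxxxxx -> Class A (1-126)
Class A, default mask 255.0.0.0 (/8)


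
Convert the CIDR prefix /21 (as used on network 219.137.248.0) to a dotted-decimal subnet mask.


/21 means 21 network bits, 11 host bits
Binary: 11111111111111111111100000000000
Mask: 255.255.248.0


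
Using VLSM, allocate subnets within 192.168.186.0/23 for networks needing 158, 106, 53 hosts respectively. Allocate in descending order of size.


158 hosts -> /24 (254 usable): 192.168.186.0/24
106 hosts -> /25 (126 usable): 192.168.187.0/25
53 hosts -> /26 (62 usable): 192.168.187.128/26
Allocation: 192.168.186.0/24 (158 hosts, 254 usable); 192.168.187.0/25 (106 hosts, 126 usable); 192.168.187.128/26 (53 hosts, 62 usable)


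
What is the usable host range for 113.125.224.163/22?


Network: 113.125.224.0
Broadcast: 113.125.227.255
First usable = network + 1
Last usable = broadcast - 1
Range: 113.125.224.1 to 113.125.227.254


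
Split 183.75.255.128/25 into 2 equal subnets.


New prefix = 25 + 1 = 26
Each subnet has 64 addresses
  183.75.255.128/26
  183.75.255.192/26
Subnets: 183.75.255.128/26, 183.75.255.192/26


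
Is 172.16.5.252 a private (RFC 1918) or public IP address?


RFC 1918 private ranges:
  10.0.0.0/8 (10.0.0.0 - 10.255.255.255)
  172.16.0.0/12 (172.16.0.0 - 172.31.255.255)
  192.168.0.0/16 (192.168.0.0 - 192.168.255.255)
Private (in 172.16.0.0/12)


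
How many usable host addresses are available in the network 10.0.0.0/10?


Host bits = 32 - 10 = 22
Total addresses = 2^22 = 4194304
Usable = total - 2 (network and broadcast)
Usable hosts: 4194302


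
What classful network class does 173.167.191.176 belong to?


First octet: 173
Binary: 10101101
10xxxxxx -> Class B (128-191)
Class B, default mask 255.255.0.0 (/16)


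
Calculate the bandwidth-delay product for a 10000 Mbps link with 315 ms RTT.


BDP = bandwidth * RTT
= 10000 Mbps * 315 ms
= 10000 * 1e6 * 315 / 1000 bits
= 3150000000 bits
= 393750000 bytes
= 384521.4844 KB
BDP = 3150000000 bits (393750000 bytes)


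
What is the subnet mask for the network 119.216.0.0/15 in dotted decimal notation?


/15 means 15 network bits, 17 host bits
Binary: 11111111111111100000000000000000
Mask: 255.254.0.0


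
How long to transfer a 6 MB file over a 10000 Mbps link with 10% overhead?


Effective throughput = 10000 * (1 - 10/100) = 9000 Mbps
File size in Mb = 6 * 8 = 48 Mb
Time = 48 / 9000
Time = 0.0053 seconds


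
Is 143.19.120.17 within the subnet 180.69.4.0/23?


Subnet network: 180.69.4.0
Test IP AND mask: 143.19.120.0
No, 143.19.120.17 is not in 180.69.4.0/23


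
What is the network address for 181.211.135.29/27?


IP:   10110101.11010011.10000111.00011101
Mask: 11111111.11111111.11111111.11100000
AND operation:
Net:  10110101.11010011.10000111.00000000
Network: 181.211.135.0/27


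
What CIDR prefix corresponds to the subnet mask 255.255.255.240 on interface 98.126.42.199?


Binary: 11111111.11111111.11111111.11110000
Count leading 1s
Prefix: /28


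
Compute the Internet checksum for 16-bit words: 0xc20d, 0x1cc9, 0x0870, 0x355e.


Sum all words (with carry folding):
+ 0xc20d = 0xc20d
+ 0x1cc9 = 0xded6
+ 0x0870 = 0xe746
+ 0x355e = 0x1ca5
One's complement: ~0x1ca5
Checksum = 0xe35a


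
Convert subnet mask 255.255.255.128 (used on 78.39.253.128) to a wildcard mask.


Subnet mask: 255.255.255.128
Wildcard = 255.255.255.255 - subnet mask
255 - 255 = 0
255 - 255 = 0
255 - 255 = 0
255 - 128 = 127
Wildcard: 0.0.0.127


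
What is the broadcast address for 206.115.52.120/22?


Network: 206.115.52.0/22
Host bits = 10
Set all host bits to 1:
Broadcast: 206.115.55.255


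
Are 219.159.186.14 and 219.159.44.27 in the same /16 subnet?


Mask: 255.255.0.0
219.159.186.14 AND mask = 219.159.0.0
219.159.44.27 AND mask = 219.159.0.0
Yes, same subnet (219.159.0.0)


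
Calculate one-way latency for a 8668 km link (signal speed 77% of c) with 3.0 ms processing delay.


Speed = 0.77 * 3e5 km/s = 231000 km/s
Propagation delay = 8668 / 231000 = 0.0375 s = 37.5238 ms
Processing delay = 3.0 ms
Total one-way latency = 40.5238 ms


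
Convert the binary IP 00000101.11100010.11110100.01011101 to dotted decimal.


00000101 = 5
11100010 = 226
11110100 = 244
01011101 = 93
IP: 5.226.244.93


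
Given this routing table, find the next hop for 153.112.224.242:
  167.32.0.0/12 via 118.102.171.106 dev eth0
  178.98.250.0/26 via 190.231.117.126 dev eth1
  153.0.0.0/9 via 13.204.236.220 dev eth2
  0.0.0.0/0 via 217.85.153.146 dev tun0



Longest prefix match for 153.112.224.242:
  /12 167.32.0.0: no
  /26 178.98.250.0: no
  /9 153.0.0.0: MATCH
  /0 0.0.0.0: MATCH
Selected: next-hop 13.204.236.220 via eth2 (matched /9)


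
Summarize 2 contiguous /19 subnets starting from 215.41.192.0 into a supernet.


Original prefix: /19
Number of subnets: 2 = 2^1
New prefix = 19 - 1 = 18
Supernet: 215.41.192.0/18


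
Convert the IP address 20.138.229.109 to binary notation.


20 = 00010100
138 = 10001010
229 = 11100101
109 = 01101101
Binary: 00010100.10001010.11100101.01101101


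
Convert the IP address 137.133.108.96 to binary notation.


137 = 10001001
133 = 10000101
108 = 01101100
96 = 01100000
Binary: 10001001.10000101.01101100.01100000


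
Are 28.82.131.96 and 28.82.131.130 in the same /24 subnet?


Mask: 255.255.255.0
28.82.131.96 AND mask = 28.82.131.0
28.82.131.130 AND mask = 28.82.131.0
Yes, same subnet (28.82.131.0)


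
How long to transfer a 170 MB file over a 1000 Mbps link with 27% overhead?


Effective throughput = 1000 * (1 - 27/100) = 730 Mbps
File size in Mb = 170 * 8 = 1360 Mb
Time = 1360 / 730
Time = 1.863 seconds


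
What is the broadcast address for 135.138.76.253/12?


Network: 135.128.0.0/12
Host bits = 20
Set all host bits to 1:
Broadcast: 135.143.255.255


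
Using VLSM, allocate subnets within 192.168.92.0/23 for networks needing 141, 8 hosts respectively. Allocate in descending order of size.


141 hosts -> /24 (254 usable): 192.168.92.0/24
8 hosts -> /28 (14 usable): 192.168.93.0/28
Allocation: 192.168.92.0/24 (141 hosts, 254 usable); 192.168.93.0/28 (8 hosts, 14 usable)


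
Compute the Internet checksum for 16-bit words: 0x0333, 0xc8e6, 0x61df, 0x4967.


Sum all words (with carry folding):
+ 0x0333 = 0x0333
+ 0xc8e6 = 0xcc19
+ 0x61df = 0x2df9
+ 0x4967 = 0x7760
One's complement: ~0x7760
Checksum = 0x889f


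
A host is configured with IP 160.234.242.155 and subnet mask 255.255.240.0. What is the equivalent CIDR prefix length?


Binary: 11111111.11111111.11110000.00000000
Count leading 1s
Prefix: /20


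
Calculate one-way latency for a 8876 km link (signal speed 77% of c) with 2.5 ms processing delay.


Speed = 0.77 * 3e5 km/s = 231000 km/s
Propagation delay = 8876 / 231000 = 0.0384 s = 38.4242 ms
Processing delay = 2.5 ms
Total one-way latency = 40.9242 ms


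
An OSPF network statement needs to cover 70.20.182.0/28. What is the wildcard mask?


Subnet mask: 255.255.255.240
Wildcard = 255.255.255.255 - subnet mask
255 - 255 = 0
255 - 255 = 0
255 - 255 = 0
255 - 240 = 15
Wildcard: 0.0.0.15


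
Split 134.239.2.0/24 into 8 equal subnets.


New prefix = 24 + 3 = 27
Each subnet has 32 addresses
  134.239.2.0/27
  134.239.2.32/27
  134.239.2.64/27
  134.239.2.96/27
  134.239.2.128/27
  134.239.2.160/27
  134.239.2.192/27
  134.239.2.224/27
Subnets: 134.239.2.0/27, 134.239.2.32/27, 134.239.2.64/27, 134.239.2.96/27, 134.239.2.128/27, 134.239.2.160/27, 134.239.2.192/27, 134.239.2.224/27


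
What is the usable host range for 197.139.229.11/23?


Network: 197.139.228.0
Broadcast: 197.139.229.255
First usable = network + 1
Last usable = broadcast - 1
Range: 197.139.228.1 to 197.139.229.254


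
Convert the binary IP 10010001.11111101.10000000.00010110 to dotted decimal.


10010001 = 145
11111101 = 253
10000000 = 128
00010110 = 22
IP: 145.253.128.22


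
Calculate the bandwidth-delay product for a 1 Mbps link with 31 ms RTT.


BDP = bandwidth * RTT
= 1 Mbps * 31 ms
= 1 * 1e6 * 31 / 1000 bits
= 31000 bits
= 3875 bytes
= 3.7842 KB
BDP = 31000 bits (3875 bytes)


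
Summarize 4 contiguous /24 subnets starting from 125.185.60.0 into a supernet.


Original prefix: /24
Number of subnets: 4 = 2^2
New prefix = 24 - 2 = 22
Supernet: 125.185.60.0/22


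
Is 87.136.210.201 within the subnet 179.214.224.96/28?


Subnet network: 179.214.224.96
Test IP AND mask: 87.136.210.192
No, 87.136.210.201 is not in 179.214.224.96/28


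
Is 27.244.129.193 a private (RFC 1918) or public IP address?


RFC 1918 private ranges:
  10.0.0.0/8 (10.0.0.0 - 10.255.255.255)
  172.16.0.0/12 (172.16.0.0 - 172.31.255.255)
  192.168.0.0/16 (192.168.0.0 - 192.168.255.255)
Public (not in any RFC 1918 range)


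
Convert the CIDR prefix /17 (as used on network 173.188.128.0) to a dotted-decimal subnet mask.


/17 means 17 network bits, 15 host bits
Binary: 11111111111111111000000000000000
Mask: 255.255.128.0


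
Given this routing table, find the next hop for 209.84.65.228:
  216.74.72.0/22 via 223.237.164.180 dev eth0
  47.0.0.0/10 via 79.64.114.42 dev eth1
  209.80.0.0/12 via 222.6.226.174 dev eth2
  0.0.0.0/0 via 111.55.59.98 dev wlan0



Longest prefix match for 209.84.65.228:
  /22 216.74.72.0: no
  /10 47.0.0.0: no
  /12 209.80.0.0: MATCH
  /0 0.0.0.0: MATCH
Selected: next-hop 222.6.226.174 via eth2 (matched /12)


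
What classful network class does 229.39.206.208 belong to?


First octet: 229
Binary: 11100101
1110xxxx -> Class D (224-239)
Class D (multicast), default mask N/A


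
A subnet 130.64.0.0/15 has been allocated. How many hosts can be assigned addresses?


Host bits = 32 - 15 = 17
Total addresses = 2^17 = 131072
Usable = total - 2 (network and broadcast)
Usable hosts: 131070


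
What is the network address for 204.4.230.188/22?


IP:   11001100.00000100.11100110.10111100
Mask: 11111111.11111111.11111100.00000000
AND operation:
Net:  11001100.00000100.11100100.00000000
Network: 204.4.228.0/22


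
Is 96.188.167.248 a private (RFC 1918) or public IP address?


RFC 1918 private ranges:
  10.0.0.0/8 (10.0.0.0 - 10.255.255.255)
  172.16.0.0/12 (172.16.0.0 - 172.31.255.255)
  192.168.0.0/16 (192.168.0.0 - 192.168.255.255)
Public (not in any RFC 1918 range)


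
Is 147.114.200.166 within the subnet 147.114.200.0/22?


Subnet network: 147.114.200.0
Test IP AND mask: 147.114.200.0
Yes, 147.114.200.166 is in 147.114.200.0/22


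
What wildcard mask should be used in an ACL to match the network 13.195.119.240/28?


Subnet mask: 255.255.255.240
Wildcard = 255.255.255.255 - subnet mask
255 - 255 = 0
255 - 255 = 0
255 - 255 = 0
255 - 240 = 15
Wildcard: 0.0.0.15


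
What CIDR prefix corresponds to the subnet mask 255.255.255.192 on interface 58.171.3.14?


Binary: 11111111.11111111.11111111.11000000
Count leading 1s
Prefix: /26


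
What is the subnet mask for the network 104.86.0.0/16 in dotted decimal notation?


/16 means 16 network bits, 16 host bits
Binary: 11111111111111110000000000000000
Mask: 255.255.0.0


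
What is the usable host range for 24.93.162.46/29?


Network: 24.93.162.40
Broadcast: 24.93.162.47
First usable = network + 1
Last usable = broadcast - 1
Range: 24.93.162.41 to 24.93.162.46


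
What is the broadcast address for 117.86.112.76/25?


Network: 117.86.112.0/25
Host bits = 7
Set all host bits to 1:
Broadcast: 117.86.112.127


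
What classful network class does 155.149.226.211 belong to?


First octet: 155
Binary: 10011011
10xxxxxx -> Class B (128-191)
Class B, default mask 255.255.0.0 (/16)


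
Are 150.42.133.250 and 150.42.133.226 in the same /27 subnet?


Mask: 255.255.255.224
150.42.133.250 AND mask = 150.42.133.224
150.42.133.226 AND mask = 150.42.133.224
Yes, same subnet (150.42.133.224)


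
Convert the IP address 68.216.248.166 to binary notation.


68 = 01000100
216 = 11011000
248 = 11111000
166 = 10100110
Binary: 01000100.11011000.11111000.10100110


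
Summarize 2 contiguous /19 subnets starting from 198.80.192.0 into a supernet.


Original prefix: /19
Number of subnets: 2 = 2^1
New prefix = 19 - 1 = 18
Supernet: 198.80.192.0/18


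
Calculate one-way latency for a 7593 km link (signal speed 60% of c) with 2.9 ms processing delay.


Speed = 0.6 * 3e5 km/s = 180000 km/s
Propagation delay = 7593 / 180000 = 0.0422 s = 42.1833 ms
Processing delay = 2.9 ms
Total one-way latency = 45.0833 ms


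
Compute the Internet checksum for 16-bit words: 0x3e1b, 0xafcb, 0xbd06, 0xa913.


Sum all words (with carry folding):
+ 0x3e1b = 0x3e1b
+ 0xafcb = 0xede6
+ 0xbd06 = 0xaaed
+ 0xa913 = 0x5401
One's complement: ~0x5401
Checksum = 0xabfe


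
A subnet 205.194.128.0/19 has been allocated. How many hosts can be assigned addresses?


Host bits = 32 - 19 = 13
Total addresses = 2^13 = 8192
Usable = total - 2 (network and broadcast)
Usable hosts: 8190


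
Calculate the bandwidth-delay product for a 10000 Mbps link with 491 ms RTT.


BDP = bandwidth * RTT
= 10000 Mbps * 491 ms
= 10000 * 1e6 * 491 / 1000 bits
= 4910000000 bits
= 613750000 bytes
= 599365.2344 KB
BDP = 4910000000 bits (613750000 bytes)


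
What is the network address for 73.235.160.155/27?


IP:   01001001.11101011.10100000.10011011
Mask: 11111111.11111111.11111111.11100000
AND operation:
Net:  01001001.11101011.10100000.10000000
Network: 73.235.160.128/27


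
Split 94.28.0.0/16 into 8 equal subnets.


New prefix = 16 + 3 = 19
Each subnet has 8192 addresses
  94.28.0.0/19
  94.28.32.0/19
  94.28.64.0/19
  94.28.96.0/19
  94.28.128.0/19
  94.28.160.0/19
  94.28.192.0/19
  94.28.224.0/19
Subnets: 94.28.0.0/19, 94.28.32.0/19, 94.28.64.0/19, 94.28.96.0/19, 94.28.128.0/19, 94.28.160.0/19, 94.28.192.0/19, 94.28.224.0/19


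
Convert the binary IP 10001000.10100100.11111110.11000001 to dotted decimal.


10001000 = 136
10100100 = 164
11111110 = 254
11000001 = 193
IP: 136.164.254.193


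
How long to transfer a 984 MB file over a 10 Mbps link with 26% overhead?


Effective throughput = 10 * (1 - 26/100) = 7.4 Mbps
File size in Mb = 984 * 8 = 7872 Mb
Time = 7872 / 7.4
Time = 1063.7838 seconds


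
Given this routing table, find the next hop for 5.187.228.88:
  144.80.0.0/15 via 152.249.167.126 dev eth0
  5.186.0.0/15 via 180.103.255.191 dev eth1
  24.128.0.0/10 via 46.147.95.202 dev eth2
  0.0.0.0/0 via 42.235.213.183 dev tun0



Longest prefix match for 5.187.228.88:
  /15 144.80.0.0: no
  /15 5.186.0.0: MATCH
  /10 24.128.0.0: no
  /0 0.0.0.0: MATCH
Selected: next-hop 180.103.255.191 via eth1 (matched /15)


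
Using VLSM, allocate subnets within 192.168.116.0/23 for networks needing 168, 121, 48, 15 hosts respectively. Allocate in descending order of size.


168 hosts -> /24 (254 usable): 192.168.116.0/24
121 hosts -> /25 (126 usable): 192.168.117.0/25
48 hosts -> /26 (62 usable): 192.168.117.128/26
15 hosts -> /27 (30 usable): 192.168.117.192/27
Allocation: 192.168.116.0/24 (168 hosts, 254 usable); 192.168.117.0/25 (121 hosts, 126 usable); 192.168.117.128/26 (48 hosts, 62 usable); 192.168.117.192/27 (15 hosts, 30 usable)


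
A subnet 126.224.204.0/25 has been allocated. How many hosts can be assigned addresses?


Host bits = 32 - 25 = 7
Total addresses = 2^7 = 128
Usable = total - 2 (network and broadcast)
Usable hosts: 126


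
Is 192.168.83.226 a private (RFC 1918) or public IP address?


RFC 1918 private ranges:
  10.0.0.0/8 (10.0.0.0 - 10.255.255.255)
  172.16.0.0/12 (172.16.0.0 - 172.31.255.255)
  192.168.0.0/16 (192.168.0.0 - 192.168.255.255)
Private (in 192.168.0.0/16)


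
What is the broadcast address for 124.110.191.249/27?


Network: 124.110.191.224/27
Host bits = 5
Set all host bits to 1:
Broadcast: 124.110.191.255


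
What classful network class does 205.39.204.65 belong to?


First octet: 205
Binary: 11001101
110xxxxx -> Class C (192-223)
Class C, default mask 255.255.255.0 (/24)


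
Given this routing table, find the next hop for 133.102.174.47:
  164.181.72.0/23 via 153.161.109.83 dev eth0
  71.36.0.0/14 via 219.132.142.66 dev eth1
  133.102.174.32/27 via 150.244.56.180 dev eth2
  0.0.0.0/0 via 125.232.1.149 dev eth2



Longest prefix match for 133.102.174.47:
  /23 164.181.72.0: no
  /14 71.36.0.0: no
  /27 133.102.174.32: MATCH
  /0 0.0.0.0: MATCH
Selected: next-hop 150.244.56.180 via eth2 (matched /27)


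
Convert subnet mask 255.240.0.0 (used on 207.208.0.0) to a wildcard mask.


Subnet mask: 255.240.0.0
Wildcard = 255.255.255.255 - subnet mask
255 - 255 = 0
255 - 240 = 15
255 - 0 = 255
255 - 0 = 255
Wildcard: 0.15.255.255


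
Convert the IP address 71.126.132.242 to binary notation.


71 = 01000111
126 = 01111110
132 = 10000100
242 = 11110010
Binary: 01000111.01111110.10000100.11110010


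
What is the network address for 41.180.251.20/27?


IP:   00101001.10110100.11111011.00010100
Mask: 11111111.11111111.11111111.11100000
AND operation:
Net:  00101001.10110100.11111011.00000000
Network: 41.180.251.0/27


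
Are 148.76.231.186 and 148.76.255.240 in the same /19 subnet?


Mask: 255.255.224.0
148.76.231.186 AND mask = 148.76.224.0
148.76.255.240 AND mask = 148.76.224.0
Yes, same subnet (148.76.224.0)


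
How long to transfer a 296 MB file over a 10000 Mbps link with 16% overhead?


Effective throughput = 10000 * (1 - 16/100) = 8400 Mbps
File size in Mb = 296 * 8 = 2368 Mb
Time = 2368 / 8400
Time = 0.2819 seconds


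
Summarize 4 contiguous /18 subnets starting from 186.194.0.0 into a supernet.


Original prefix: /18
Number of subnets: 4 = 2^2
New prefix = 18 - 2 = 16
Supernet: 186.194.0.0/16


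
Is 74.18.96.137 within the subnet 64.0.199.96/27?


Subnet network: 64.0.199.96
Test IP AND mask: 74.18.96.128
No, 74.18.96.137 is not in 64.0.199.96/27


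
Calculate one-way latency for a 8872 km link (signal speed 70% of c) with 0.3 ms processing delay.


Speed = 0.7 * 3e5 km/s = 210000 km/s
Propagation delay = 8872 / 210000 = 0.0422 s = 42.2476 ms
Processing delay = 0.3 ms
Total one-way latency = 42.5476 ms


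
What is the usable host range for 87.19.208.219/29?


Network: 87.19.208.216
Broadcast: 87.19.208.223
First usable = network + 1
Last usable = broadcast - 1
Range: 87.19.208.217 to 87.19.208.222


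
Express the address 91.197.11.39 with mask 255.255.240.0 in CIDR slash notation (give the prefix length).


Binary: 11111111.11111111.11110000.00000000
Count leading 1s
Prefix: /20


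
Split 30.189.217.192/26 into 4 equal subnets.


New prefix = 26 + 2 = 28
Each subnet has 16 addresses
  30.189.217.192/28
  30.189.217.208/28
  30.189.217.224/28
  30.189.217.240/28
Subnets: 30.189.217.192/28, 30.189.217.208/28, 30.189.217.224/28, 30.189.217.240/28


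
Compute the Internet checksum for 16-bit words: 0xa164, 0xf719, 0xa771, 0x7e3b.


Sum all words (with carry folding):
+ 0xa164 = 0xa164
+ 0xf719 = 0x987e
+ 0xa771 = 0x3ff0
+ 0x7e3b = 0xbe2b
One's complement: ~0xbe2b
Checksum = 0x41d4


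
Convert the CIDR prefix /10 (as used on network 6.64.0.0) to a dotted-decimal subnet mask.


/10 means 10 network bits, 22 host bits
Binary: 11111111110000000000000000000000
Mask: 255.192.0.0


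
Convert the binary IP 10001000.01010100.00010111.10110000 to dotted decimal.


10001000 = 136
01010100 = 84
00010111 = 23
10110000 = 176
IP: 136.84.23.176


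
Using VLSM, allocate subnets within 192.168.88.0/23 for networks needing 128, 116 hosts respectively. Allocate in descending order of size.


128 hosts -> /24 (254 usable): 192.168.88.0/24
116 hosts -> /25 (126 usable): 192.168.89.0/25
Allocation: 192.168.88.0/24 (128 hosts, 254 usable); 192.168.89.0/25 (116 hosts, 126 usable)


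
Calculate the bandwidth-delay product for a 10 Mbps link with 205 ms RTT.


BDP = bandwidth * RTT
= 10 Mbps * 205 ms
= 10 * 1e6 * 205 / 1000 bits
= 2050000 bits
= 256250 bytes
= 250.2441 KB
BDP = 2050000 bits (256250 bytes)


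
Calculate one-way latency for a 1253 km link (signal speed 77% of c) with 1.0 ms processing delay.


Speed = 0.77 * 3e5 km/s = 231000 km/s
Propagation delay = 1253 / 231000 = 0.0054 s = 5.4242 ms
Processing delay = 1.0 ms
Total one-way latency = 6.4242 ms


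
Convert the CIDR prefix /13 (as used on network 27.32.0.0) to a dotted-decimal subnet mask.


/13 means 13 network bits, 19 host bits
Binary: 11111111111110000000000000000000
Mask: 255.248.0.0


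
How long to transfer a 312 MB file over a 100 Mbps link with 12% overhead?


Effective throughput = 100 * (1 - 12/100) = 88 Mbps
File size in Mb = 312 * 8 = 2496 Mb
Time = 2496 / 88
Time = 28.3636 seconds


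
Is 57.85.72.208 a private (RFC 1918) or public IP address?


RFC 1918 private ranges:
  10.0.0.0/8 (10.0.0.0 - 10.255.255.255)
  172.16.0.0/12 (172.16.0.0 - 172.31.255.255)
  192.168.0.0/16 (192.168.0.0 - 192.168.255.255)
Public (not in any RFC 1918 range)


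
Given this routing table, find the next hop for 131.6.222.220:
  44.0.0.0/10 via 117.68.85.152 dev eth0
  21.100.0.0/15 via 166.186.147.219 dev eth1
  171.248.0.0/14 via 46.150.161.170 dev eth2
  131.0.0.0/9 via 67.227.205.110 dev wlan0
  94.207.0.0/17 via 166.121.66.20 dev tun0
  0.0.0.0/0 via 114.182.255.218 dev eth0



Longest prefix match for 131.6.222.220:
  /10 44.0.0.0: no
  /15 21.100.0.0: no
  /14 171.248.0.0: no
  /9 131.0.0.0: MATCH
  /17 94.207.0.0: no
  /0 0.0.0.0: MATCH
Selected: next-hop 67.227.205.110 via wlan0 (matched /9)
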